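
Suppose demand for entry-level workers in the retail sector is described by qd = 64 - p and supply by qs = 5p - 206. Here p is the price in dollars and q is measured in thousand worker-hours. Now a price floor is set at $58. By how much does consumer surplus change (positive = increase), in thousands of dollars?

-162.5

Without the control the market clears where 64 - p = 5p - 206, i.e. p* = 45 and q* = 19.
The floor of 58 is above the equilibrium price 45, so it binds.
At p = 58: qd = 64 - 58 = 6 and qs = 5·58 - 206 = 84.
Consumer surplus without the control is ½ · (64 - 45) · 19 = 180.5.
With the floor, consumers buy 6 units at 58, so CS = ½ · (64 - 58) · 6 = 18.
Change in consumer surplus = 18 - 180.5 = -162.5.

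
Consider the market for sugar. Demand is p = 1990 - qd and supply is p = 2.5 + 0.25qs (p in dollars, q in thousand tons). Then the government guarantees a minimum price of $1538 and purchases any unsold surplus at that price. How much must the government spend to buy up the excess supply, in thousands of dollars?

8751220

Rearranging demand gives qd = 1990 - p; rearranging supply gives qs = 4p - 10. Without the control the market clears where 1990 - p = 4p - 10, i.e. p* = 400 and q* = 1590.
The floor of 1538 is above the equilibrium price 400, so it binds.
At p = 1538: qd = 1990 - 1538 = 452 and qs = 4·1538 - 10 = 6142.
Surplus = qs - qd = 5690.
Government expenditure = surplus × support price = 5690 × 1538 = 8751220.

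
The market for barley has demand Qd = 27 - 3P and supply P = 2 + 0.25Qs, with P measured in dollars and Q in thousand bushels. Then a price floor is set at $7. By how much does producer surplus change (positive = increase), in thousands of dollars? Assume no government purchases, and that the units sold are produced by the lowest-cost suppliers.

7.5

Rearranging supply gives Qs = 4P - 8. In a free market, 27 - 3P = 4P - 8 gives the equilibrium P* = 5, Q* = 12.
The floor of 7 is above the equilibrium price 5, so it binds.
At P = 7: Qd = 27 - 3·7 = 6 and Qs = 4·7 - 8 = 20.
Producer surplus without the control is ½ · (5 - 2) · 12 = 18.
With the floor, 6 units are sold at 7. The supply price at Q = 6 is 3.5, so PS = ½ · [(7 - 2) + (7 - 3.5)] · 6 = 25.5.
Change in producer surplus = 25.5 - 18 = 7.5.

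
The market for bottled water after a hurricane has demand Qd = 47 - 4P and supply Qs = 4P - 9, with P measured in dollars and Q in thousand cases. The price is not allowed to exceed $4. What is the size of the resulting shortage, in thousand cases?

24

In a free market, 47 - 4P = 4P - 9 gives the equilibrium P* = 7, Q* = 19.
Since 4 < 7, the ceiling is binding.
At P = 4: Qd = 47 - 4·4 = 31 and Qs = 4·4 - 9 = 7.
Shortage = Qd - Qs = 31 - 7 = 24.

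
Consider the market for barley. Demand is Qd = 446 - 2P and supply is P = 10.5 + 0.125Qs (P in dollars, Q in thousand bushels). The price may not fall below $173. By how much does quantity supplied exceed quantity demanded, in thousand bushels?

1200

Rearranging supply gives Qs = 8P - 84. Without the control the market clears where 446 - 2P = 8P - 84, i.e. P* = 53 and Q* = 340.
Because the floor (173) lies above the market-clearing price, it is binding.
At P = 173: Qd = 446 - 2·173 = 100 and Qs = 8·173 - 84 = 1300.
Surplus = Qs - Qd = 1300 - 100 = 1200.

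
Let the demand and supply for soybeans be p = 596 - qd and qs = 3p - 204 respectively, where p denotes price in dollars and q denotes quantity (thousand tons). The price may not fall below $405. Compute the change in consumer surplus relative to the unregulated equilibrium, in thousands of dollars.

Rearranging demand gives qd = 596 - p. Setting quantity demanded equal to quantity supplied, 596 - p = 3p - 204, gives p* = 200 and q* = 396.
Since 405 > 200, the floor is binding.
At p = 405: qd = 596 - 405 = 191 and qs = 3·405 - 204 = 1011.
Consumer surplus without the control is ½ · (596 - 200) · 396 = 78408.
With the floor, consumers buy 191 units at 405, so CS = ½ · (596 - 405) · 191 = 18240.5.
Change in consumer surplus = 18240.5 - 78408 = -60167.5.

-60167.5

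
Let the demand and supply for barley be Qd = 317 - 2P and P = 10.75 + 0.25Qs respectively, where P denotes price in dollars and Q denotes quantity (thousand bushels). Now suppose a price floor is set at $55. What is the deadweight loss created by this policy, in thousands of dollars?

Rearranging supply gives Qs = 4P - 43. In a free market, 317 - 2P = 4P - 43 gives the equilibrium P* = 60, Q* = 197.
Since 55 is below P* = 60, the floor does not bind and the free-market outcome prevails.
Since the control does not bind, no trades are prevented and deadweight loss is zero.

0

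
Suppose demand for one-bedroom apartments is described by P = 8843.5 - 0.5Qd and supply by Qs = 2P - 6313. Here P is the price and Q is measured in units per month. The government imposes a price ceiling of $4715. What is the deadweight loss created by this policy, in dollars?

3302450

Rearranging demand gives Qd = 17687 - 2P. In a free market, 17687 - 2P = 2P - 6313 gives the equilibrium P* = 6000, Q* = 5687.
Since 4715 < 6000, the ceiling is binding.
At P = 4715: Qd = 17687 - 2·4715 = 8257 and Qs = 2·4715 - 6313 = 3117.
Quantity traded falls to 3117. At Q = 3117 the demand price is (17687 - 3117)/2 = 7285 and the supply price is (6313 + 3117)/2 = 4715.
Deadweight loss = ½ · (7285 - 4715) · (5687 - 3117) = ½ · 2570 · 2570 = 3302450.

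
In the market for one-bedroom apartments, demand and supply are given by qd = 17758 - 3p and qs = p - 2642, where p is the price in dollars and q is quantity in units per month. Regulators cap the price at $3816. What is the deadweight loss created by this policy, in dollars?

In a free market, 17758 - 3p = p - 2642 gives the equilibrium p* = 5100, q* = 2458.
Since 3816 < 5100, the ceiling is binding.
At p = 3816: qd = 17758 - 3·3816 = 6310 and qs = 3816 - 2642 = 1174.
Quantity traded falls to 1174. At q = 1174 the demand price is (17758 - 1174)/3 = 5528 and the supply price is 2642 + 1174 = 3816.
Deadweight loss = ½ · (5528 - 3816) · (2458 - 1174) = ½ · 1712 · 1284 = 1099104.

1099104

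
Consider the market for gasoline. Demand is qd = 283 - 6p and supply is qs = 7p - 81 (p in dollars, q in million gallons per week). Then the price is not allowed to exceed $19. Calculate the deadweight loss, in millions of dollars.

In a free market, 283 - 6p = 7p - 81 gives the equilibrium p* = 28, q* = 115.
The ceiling of 19 is below the equilibrium price 28, so it binds.
At p = 19: qd = 283 - 6·19 = 169 and qs = 7·19 - 81 = 52.
Quantity traded falls to 52. At q = 52 the demand price is (283 - 52)/6 = 38.5 and the supply price is (81 + 52)/7 = 19.
Deadweight loss = ½ · (38.5 - 19) · (115 - 52) = ½ · 19.5 · 63 = 614.25.

614.25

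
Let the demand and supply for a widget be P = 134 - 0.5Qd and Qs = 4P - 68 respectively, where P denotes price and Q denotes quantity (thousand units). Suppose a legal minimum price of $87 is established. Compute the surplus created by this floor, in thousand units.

186

Rearranging demand gives Qd = 268 - 2P. Without the control the market clears where 268 - 2P = 4P - 68, i.e. P* = 56 and Q* = 156.
Since 87 > 56, the floor is binding.
At P = 87: Qd = 268 - 2·87 = 94 and Qs = 4·87 - 68 = 280.
Surplus = Qs - Qd = 280 - 94 = 186.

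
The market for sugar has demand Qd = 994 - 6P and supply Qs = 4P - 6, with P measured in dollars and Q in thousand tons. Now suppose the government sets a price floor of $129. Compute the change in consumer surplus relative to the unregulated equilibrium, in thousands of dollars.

In a free market, 994 - 6P = 4P - 6 gives the equilibrium P* = 100, Q* = 394.
Since 129 > 100, the floor is binding.
At P = 129: Qd = 994 - 6·129 = 220 and Qs = 4·129 - 6 = 510.
Consumer surplus without the control is ½ · (497/3 - 100) · 394 = 38809/3.
With the floor, consumers buy 220 units at 129, so CS = ½ · (497/3 - 129) · 220 = 12100/3.
Change in consumer surplus = 12100/3 - 38809/3 = -8903.

-8903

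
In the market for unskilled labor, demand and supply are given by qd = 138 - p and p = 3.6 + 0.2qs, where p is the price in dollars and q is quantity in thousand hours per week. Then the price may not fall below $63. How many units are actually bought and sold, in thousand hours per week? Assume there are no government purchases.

75

Rearranging supply gives qs = 5p - 18. Without the control the market clears where 138 - p = 5p - 18, i.e. p* = 26 and q* = 112.
The floor of 63 is above the equilibrium price 26, so it binds.
At p = 63: qd = 138 - 63 = 75 and qs = 5·63 - 18 = 297.
The quantity actually transacted is the short side, demand: 75.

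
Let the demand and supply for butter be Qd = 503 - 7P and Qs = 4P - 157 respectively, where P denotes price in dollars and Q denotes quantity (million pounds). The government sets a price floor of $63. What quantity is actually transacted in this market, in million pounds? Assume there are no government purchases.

Equilibrium: 503 - 7P = 4P - 157, so 660 = 11P and P* = 60, Q* = 83.
Because the floor (63) lies above the market-clearing price, it is binding.
At P = 63: Qd = 503 - 7·63 = 62 and Qs = 4·63 - 157 = 95.
The quantity actually transacted is the short side, demand: 62.

62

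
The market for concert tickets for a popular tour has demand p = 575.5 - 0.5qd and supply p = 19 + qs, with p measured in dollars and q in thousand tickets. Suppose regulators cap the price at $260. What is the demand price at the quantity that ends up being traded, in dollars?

455

Rearranging demand gives qd = 1151 - 2p; rearranging supply gives qs = p - 19. Without the control the market clears where 1151 - 2p = p - 19, i.e. p* = 390 and q* = 371.
Because the ceiling (260) lies below the market-clearing price, it is binding.
At p = 260: qd = 1151 - 2·260 = 631 and qs = 260 - 19 = 241.
Only 241 units reach the market. On the demand curve, the marginal buyer's willingness to pay at q = 241 is (1151 - 241)/2 = 455.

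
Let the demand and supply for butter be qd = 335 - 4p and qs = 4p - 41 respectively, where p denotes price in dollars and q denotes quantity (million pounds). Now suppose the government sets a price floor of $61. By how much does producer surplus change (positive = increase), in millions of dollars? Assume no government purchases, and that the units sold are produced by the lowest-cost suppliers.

882

Setting quantity demanded equal to quantity supplied, 335 - 4p = 4p - 41, gives p* = 47 and q* = 147.
Because the floor (61) lies above the market-clearing price, it is binding.
At p = 61: qd = 335 - 4·61 = 91 and qs = 4·61 - 41 = 203.
Producer surplus without the control is ½ · (47 - 10.25) · 147 = 2701.125.
With the floor, 91 units are sold at 61. The supply price at q = 91 is 33, so PS = ½ · [(61 - 10.25) + (61 - 33)] · 91 = 3583.125.
Change in producer surplus = 3583.125 - 2701.125 = 882.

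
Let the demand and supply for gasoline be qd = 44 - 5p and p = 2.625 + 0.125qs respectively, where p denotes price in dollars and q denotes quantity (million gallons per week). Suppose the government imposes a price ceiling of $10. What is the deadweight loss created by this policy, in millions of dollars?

Rearranging supply gives qs = 8p - 21. Setting quantity demanded equal to quantity supplied, 44 - 5p = 8p - 21, gives p* = 5 and q* = 19.
The ceiling of 10 is above the equilibrium price 5, so it is not binding; the market clears at p* = 5, q* = 19.
Since the control does not bind, no trades are prevented and deadweight loss is zero.

0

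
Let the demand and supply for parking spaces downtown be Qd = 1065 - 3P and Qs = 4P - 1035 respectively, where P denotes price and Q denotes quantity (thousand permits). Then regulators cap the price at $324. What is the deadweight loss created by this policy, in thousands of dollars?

Setting quantity demanded equal to quantity supplied, 1065 - 3P = 4P - 1035, gives P* = 300 and Q* = 165.
The ceiling of 324 is above the equilibrium price 300, so it is not binding; the market clears at P* = 300, Q* = 165.
Since the control does not bind, no trades are prevented and deadweight loss is zero.

0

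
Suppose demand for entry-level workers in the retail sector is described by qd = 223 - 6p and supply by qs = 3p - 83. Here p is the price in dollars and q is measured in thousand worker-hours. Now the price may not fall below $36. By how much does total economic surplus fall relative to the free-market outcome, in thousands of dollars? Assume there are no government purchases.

Equilibrium: 223 - 6p = 3p - 83, so 306 = 9p and p* = 34, q* = 19.
Since 36 > 34, the floor is binding.
At p = 36: qd = 223 - 6·36 = 7 and qs = 3·36 - 83 = 25.
Quantity traded falls to 7. At q = 7 the demand price is (223 - 7)/6 = 36 and the supply price is (83 + 7)/3 = 30.
Deadweight loss = ½ · (36 - 30) · (19 - 7) = ½ · 6 · 12 = 36.

36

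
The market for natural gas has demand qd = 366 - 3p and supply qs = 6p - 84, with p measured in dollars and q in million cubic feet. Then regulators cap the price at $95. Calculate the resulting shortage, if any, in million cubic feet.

0

Without the control the market clears where 366 - 3p = 6p - 84, i.e. p* = 50 and q* = 216.
Since 95 is above p* = 50, the ceiling does not bind and the free-market outcome prevails.
Since the control does not bind, there is no shortage.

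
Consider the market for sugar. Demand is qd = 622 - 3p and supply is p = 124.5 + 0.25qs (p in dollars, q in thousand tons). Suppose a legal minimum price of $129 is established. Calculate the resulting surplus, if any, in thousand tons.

Rearranging supply gives qs = 4p - 498. Without the control the market clears where 622 - 3p = 4p - 498, i.e. p* = 160 and q* = 142.
The floor of 129 is below the equilibrium price 160, so it is not binding; the market clears at p* = 160, q* = 142.
Since the control does not bind, there is no surplus.

0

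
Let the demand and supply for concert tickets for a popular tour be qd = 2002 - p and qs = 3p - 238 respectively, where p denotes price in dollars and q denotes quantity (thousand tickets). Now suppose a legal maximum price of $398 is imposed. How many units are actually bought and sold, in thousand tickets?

Setting quantity demanded equal to quantity supplied, 2002 - p = 3p - 238, gives p* = 560 and q* = 1442.
Since 398 < 560, the ceiling is binding.
At p = 398: qd = 2002 - 398 = 1604 and qs = 3·398 - 238 = 956.
The quantity actually transacted is the short side, supply: 956.

956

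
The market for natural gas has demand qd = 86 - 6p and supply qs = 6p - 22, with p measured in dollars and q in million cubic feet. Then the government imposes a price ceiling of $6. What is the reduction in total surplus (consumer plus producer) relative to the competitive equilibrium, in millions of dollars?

Without the control the market clears where 86 - 6p = 6p - 22, i.e. p* = 9 and q* = 32.
Because the ceiling (6) lies below the market-clearing price, it is binding.
At p = 6: qd = 86 - 6·6 = 50 and qs = 6·6 - 22 = 14.
Quantity traded falls to 14. At q = 14 the demand price is (86 - 14)/6 = 12 and the supply price is (22 + 14)/6 = 6.
Deadweight loss = ½ · (12 - 6) · (32 - 14) = ½ · 6 · 18 = 54.

54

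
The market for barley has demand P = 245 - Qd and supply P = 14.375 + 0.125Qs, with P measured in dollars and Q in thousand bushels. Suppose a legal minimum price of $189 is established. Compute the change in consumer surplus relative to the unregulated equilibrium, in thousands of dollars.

-19444.5

Rearranging demand gives Qd = 245 - P; rearranging supply gives Qs = 8P - 115. Equilibrium: 245 - P = 8P - 115, so 360 = 9P and P* = 40, Q* = 205.
Since 189 > 40, the floor is binding.
At P = 189: Qd = 245 - 189 = 56 and Qs = 8·189 - 115 = 1397.
Consumer surplus without the control is ½ · (245 - 40) · 205 = 21012.5.
With the floor, consumers buy 56 units at 189, so CS = ½ · (245 - 189) · 56 = 1568.
Change in consumer surplus = 1568 - 21012.5 = -19444.5.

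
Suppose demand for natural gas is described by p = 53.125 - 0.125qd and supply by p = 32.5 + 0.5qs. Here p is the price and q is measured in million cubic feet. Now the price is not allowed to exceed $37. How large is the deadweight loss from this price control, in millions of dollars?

Rearranging demand gives qd = 425 - 8p; rearranging supply gives qs = 2p - 65. Setting quantity demanded equal to quantity supplied, 425 - 8p = 2p - 65, gives p* = 49 and q* = 33.
Since 37 < 49, the ceiling is binding.
At p = 37: qd = 425 - 8·37 = 129 and qs = 2·37 - 65 = 9.
Quantity traded falls to 9. At q = 9 the demand price is (425 - 9)/8 = 52 and the supply price is (65 + 9)/2 = 37.
Deadweight loss = ½ · (52 - 37) · (33 - 9) = ½ · 15 · 24 = 180.

180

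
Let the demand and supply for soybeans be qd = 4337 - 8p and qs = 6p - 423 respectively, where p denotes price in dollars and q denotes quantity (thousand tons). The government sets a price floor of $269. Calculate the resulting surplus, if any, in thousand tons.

Equilibrium: 4337 - 8p = 6p - 423, so 4760 = 14p and p* = 340, q* = 1617.
The floor of 269 is below the equilibrium price 340, so it is not binding; the market clears at p* = 340, q* = 1617.
Since the control does not bind, there is no surplus.

0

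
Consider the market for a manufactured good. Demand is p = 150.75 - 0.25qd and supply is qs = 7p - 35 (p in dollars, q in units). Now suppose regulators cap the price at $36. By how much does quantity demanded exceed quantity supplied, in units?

242

Rearranging demand gives qd = 603 - 4p. Equilibrium: 603 - 4p = 7p - 35, so 638 = 11p and p* = 58, q* = 371.
The ceiling of 36 is below the equilibrium price 58, so it binds.
At p = 36: qd = 603 - 4·36 = 459 and qs = 7·36 - 35 = 217.
Shortage = qd - qs = 459 - 217 = 242.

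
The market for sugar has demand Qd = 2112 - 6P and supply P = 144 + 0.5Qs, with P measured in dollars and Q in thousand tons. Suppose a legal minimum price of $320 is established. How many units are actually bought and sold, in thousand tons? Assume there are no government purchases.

Rearranging supply gives Qs = 2P - 288. Equilibrium: 2112 - 6P = 2P - 288, so 2400 = 8P and P* = 300, Q* = 312.
The floor of 320 is above the equilibrium price 300, so it binds.
At P = 320: Qd = 2112 - 6·320 = 192 and Qs = 2·320 - 288 = 352.
The quantity actually transacted is the short side, demand: 192.

192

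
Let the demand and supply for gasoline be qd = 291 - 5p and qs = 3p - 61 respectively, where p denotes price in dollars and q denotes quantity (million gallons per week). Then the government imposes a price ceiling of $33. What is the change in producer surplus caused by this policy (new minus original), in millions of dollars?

Equilibrium: 291 - 5p = 3p - 61, so 352 = 8p and p* = 44, q* = 71.
Since 33 < 44, the ceiling is binding.
At p = 33: qd = 291 - 5·33 = 126 and qs = 3·33 - 61 = 38.
Producer surplus without the control is ½ · (44 - 61/3) · 71 = 5041/6.
With the ceiling, producers sell 38 units at 33, so PS = ½ · (33 - 61/3) · 38 = 722/3.
Change in producer surplus = 722/3 - 5041/6 = -599.5.

-599.5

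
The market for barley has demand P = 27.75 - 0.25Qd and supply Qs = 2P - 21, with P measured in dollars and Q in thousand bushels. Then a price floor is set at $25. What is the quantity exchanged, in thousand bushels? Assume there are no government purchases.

Rearranging demand gives Qd = 111 - 4P. Setting quantity demanded equal to quantity supplied, 111 - 4P = 2P - 21, gives P* = 22 and Q* = 23.
The floor of 25 is above the equilibrium price 22, so it binds.
At P = 25: Qd = 111 - 4·25 = 11 and Qs = 2·25 - 21 = 29.
The quantity actually transacted is the short side, demand: 11.

11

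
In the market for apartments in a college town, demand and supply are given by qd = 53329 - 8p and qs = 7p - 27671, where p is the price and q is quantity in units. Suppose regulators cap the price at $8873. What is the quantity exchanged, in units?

Equilibrium: 53329 - 8p = 7p - 27671, so 81000 = 15p and p* = 5400, q* = 10129.
Since 8873 is above p* = 5400, the ceiling does not bind and the free-market outcome prevails.

10129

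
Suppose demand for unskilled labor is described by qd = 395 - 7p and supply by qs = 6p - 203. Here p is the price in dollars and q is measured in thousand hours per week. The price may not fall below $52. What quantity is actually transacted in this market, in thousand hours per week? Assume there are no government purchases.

31

In a free market, 395 - 7p = 6p - 203 gives the equilibrium p* = 46, q* = 73.
The floor of 52 is above the equilibrium price 46, so it binds.
At p = 52: qd = 395 - 7·52 = 31 and qs = 6·52 - 203 = 109.
The quantity actually transacted is the short side, demand: 31.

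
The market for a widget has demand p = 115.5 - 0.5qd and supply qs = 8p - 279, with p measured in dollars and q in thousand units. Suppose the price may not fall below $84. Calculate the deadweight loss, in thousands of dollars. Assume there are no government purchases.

Rearranging demand gives qd = 231 - 2p. Setting quantity demanded equal to quantity supplied, 231 - 2p = 8p - 279, gives p* = 51 and q* = 129.
Because the floor (84) lies above the market-clearing price, it is binding.
At p = 84: qd = 231 - 2·84 = 63 and qs = 8·84 - 279 = 393.
Quantity traded falls to 63. At q = 63 the demand price is (231 - 63)/2 = 84 and the supply price is (279 + 63)/8 = 42.75.
Deadweight loss = ½ · (84 - 42.75) · (129 - 63) = ½ · 41.25 · 66 = 1361.25.

1361.25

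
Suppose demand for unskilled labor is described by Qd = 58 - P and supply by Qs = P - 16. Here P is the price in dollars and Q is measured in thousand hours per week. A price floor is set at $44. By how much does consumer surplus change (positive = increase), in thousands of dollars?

-122.5

Without the control the market clears where 58 - P = P - 16, i.e. P* = 37 and Q* = 21.
The floor of 44 is above the equilibrium price 37, so it binds.
At P = 44: Qd = 58 - 44 = 14 and Qs = 44 - 16 = 28.
Consumer surplus without the control is ½ · (58 - 37) · 21 = 220.5.
With the floor, consumers buy 14 units at 44, so CS = ½ · (58 - 44) · 14 = 98.
Change in consumer surplus = 98 - 220.5 = -122.5.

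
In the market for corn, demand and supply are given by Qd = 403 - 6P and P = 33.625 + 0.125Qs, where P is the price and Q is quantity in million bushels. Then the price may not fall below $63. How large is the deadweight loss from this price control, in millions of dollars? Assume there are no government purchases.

Rearranging supply gives Qs = 8P - 269. In a free market, 403 - 6P = 8P - 269 gives the equilibrium P* = 48, Q* = 115.
Since 63 > 48, the floor is binding.
At P = 63: Qd = 403 - 6·63 = 25 and Qs = 8·63 - 269 = 235.
Quantity traded falls to 25. At Q = 25 the demand price is (403 - 25)/6 = 63 and the supply price is (269 + 25)/8 = 36.75.
Deadweight loss = ½ · (63 - 36.75) · (115 - 25) = ½ · 26.25 · 90 = 1181.25.

1181.25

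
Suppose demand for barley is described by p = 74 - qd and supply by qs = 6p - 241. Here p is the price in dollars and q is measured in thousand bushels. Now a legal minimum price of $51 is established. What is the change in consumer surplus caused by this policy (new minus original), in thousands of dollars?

-156

Rearranging demand gives qd = 74 - p. Equilibrium: 74 - p = 6p - 241, so 315 = 7p and p* = 45, q* = 29.
Since 51 > 45, the floor is binding.
At p = 51: qd = 74 - 51 = 23 and qs = 6·51 - 241 = 65.
Consumer surplus without the control is ½ · (74 - 45) · 29 = 420.5.
With the floor, consumers buy 23 units at 51, so CS = ½ · (74 - 51) · 23 = 264.5.
Change in consumer surplus = 264.5 - 420.5 = -156.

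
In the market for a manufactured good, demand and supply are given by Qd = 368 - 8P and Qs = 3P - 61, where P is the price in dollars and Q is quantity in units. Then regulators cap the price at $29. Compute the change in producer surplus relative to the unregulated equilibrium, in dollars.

-410

Without the control the market clears where 368 - 8P = 3P - 61, i.e. P* = 39 and Q* = 56.
Because the ceiling (29) lies below the market-clearing price, it is binding.
At P = 29: Qd = 368 - 8·29 = 136 and Qs = 3·29 - 61 = 26.
Producer surplus without the control is ½ · (39 - 61/3) · 56 = 1568/3.
With the ceiling, producers sell 26 units at 29, so PS = ½ · (29 - 61/3) · 26 = 338/3.
Change in producer surplus = 338/3 - 1568/3 = -410.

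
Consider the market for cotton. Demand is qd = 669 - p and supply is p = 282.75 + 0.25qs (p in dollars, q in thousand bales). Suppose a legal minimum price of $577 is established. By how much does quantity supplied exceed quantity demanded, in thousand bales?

Rearranging supply gives qs = 4p - 1131. Equilibrium: 669 - p = 4p - 1131, so 1800 = 5p and p* = 360, q* = 309.
Since 577 > 360, the floor is binding.
At p = 577: qd = 669 - 577 = 92 and qs = 4·577 - 1131 = 1177.
Surplus = qs - qd = 1177 - 92 = 1085.

1085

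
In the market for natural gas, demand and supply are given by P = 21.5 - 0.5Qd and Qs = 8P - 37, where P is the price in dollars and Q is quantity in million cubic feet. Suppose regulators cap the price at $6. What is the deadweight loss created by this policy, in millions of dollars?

80

Rearranging demand gives Qd = 43 - 2P. Setting quantity demanded equal to quantity supplied, 43 - 2P = 8P - 37, gives P* = 8 and Q* = 27.
Because the ceiling (6) lies below the market-clearing price, it is binding.
At P = 6: Qd = 43 - 2·6 = 31 and Qs = 8·6 - 37 = 11.
Quantity traded falls to 11. At Q = 11 the demand price is (43 - 11)/2 = 16 and the supply price is (37 + 11)/8 = 6.
Deadweight loss = ½ · (16 - 6) · (27 - 11) = ½ · 10 · 16 = 80.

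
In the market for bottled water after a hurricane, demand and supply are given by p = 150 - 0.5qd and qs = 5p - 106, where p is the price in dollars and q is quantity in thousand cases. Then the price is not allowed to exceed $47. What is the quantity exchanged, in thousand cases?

129

Rearranging demand gives qd = 300 - 2p. In a free market, 300 - 2p = 5p - 106 gives the equilibrium p* = 58, q* = 184.
Because the ceiling (47) lies below the market-clearing price, it is binding.
At p = 47: qd = 300 - 2·47 = 206 and qs = 5·47 - 106 = 129.
The quantity actually transacted is the short side, supply: 129.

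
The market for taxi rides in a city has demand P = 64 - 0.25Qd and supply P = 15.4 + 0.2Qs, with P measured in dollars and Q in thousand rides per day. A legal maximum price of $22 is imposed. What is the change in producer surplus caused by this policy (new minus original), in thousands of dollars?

Rearranging demand gives Qd = 256 - 4P; rearranging supply gives Qs = 5P - 77. Without the control the market clears where 256 - 4P = 5P - 77, i.e. P* = 37 and Q* = 108.
Since 22 < 37, the ceiling is binding.
At P = 22: Qd = 256 - 4·22 = 168 and Qs = 5·22 - 77 = 33.
Producer surplus without the control is ½ · (37 - 15.4) · 108 = 1166.4.
With the ceiling, producers sell 33 units at 22, so PS = ½ · (22 - 15.4) · 33 = 108.9.
Change in producer surplus = 108.9 - 1166.4 = -1057.5.

-1057.5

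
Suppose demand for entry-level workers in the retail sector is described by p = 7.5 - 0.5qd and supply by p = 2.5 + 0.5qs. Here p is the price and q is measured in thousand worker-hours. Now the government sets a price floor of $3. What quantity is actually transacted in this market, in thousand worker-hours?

Rearranging demand gives qd = 15 - 2p; rearranging supply gives qs = 2p - 5. Without the control the market clears where 15 - 2p = 2p - 5, i.e. p* = 5 and q* = 5.
Since 3 is below p* = 5, the floor does not bind and the free-market outcome prevails.

5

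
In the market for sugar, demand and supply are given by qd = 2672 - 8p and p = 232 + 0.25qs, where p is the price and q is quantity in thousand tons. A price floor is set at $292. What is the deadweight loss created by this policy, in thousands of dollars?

0

Rearranging supply gives qs = 4p - 928. Without the control the market clears where 2672 - 8p = 4p - 928, i.e. p* = 300 and q* = 272.
The floor of 292 is below the equilibrium price 300, so it is not binding; the market clears at p* = 300, q* = 272.
Since the control does not bind, no trades are prevented and deadweight loss is zero.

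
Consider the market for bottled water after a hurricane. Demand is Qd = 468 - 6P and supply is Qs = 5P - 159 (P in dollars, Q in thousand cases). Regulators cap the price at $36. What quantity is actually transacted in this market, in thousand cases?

21

Setting quantity demanded equal to quantity supplied, 468 - 6P = 5P - 159, gives P* = 57 and Q* = 126.
The ceiling of 36 is below the equilibrium price 57, so it binds.
At P = 36: Qd = 468 - 6·36 = 252 and Qs = 5·36 - 159 = 21.
The quantity actually transacted is the short side, supply: 21.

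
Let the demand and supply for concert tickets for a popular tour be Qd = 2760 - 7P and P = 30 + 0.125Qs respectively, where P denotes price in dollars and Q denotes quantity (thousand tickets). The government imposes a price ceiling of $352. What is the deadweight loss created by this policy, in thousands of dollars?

Rearranging supply gives Qs = 8P - 240. In a free market, 2760 - 7P = 8P - 240 gives the equilibrium P* = 200, Q* = 1360.
Since 352 is above P* = 200, the ceiling does not bind and the free-market outcome prevails.
Since the control does not bind, no trades are prevented and deadweight loss is zero.

0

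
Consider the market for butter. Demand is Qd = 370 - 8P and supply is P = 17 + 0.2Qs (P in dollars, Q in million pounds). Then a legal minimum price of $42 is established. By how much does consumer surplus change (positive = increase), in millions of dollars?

-434

Rearranging supply gives Qs = 5P - 85. In a free market, 370 - 8P = 5P - 85 gives the equilibrium P* = 35, Q* = 90.
The floor of 42 is above the equilibrium price 35, so it binds.
At P = 42: Qd = 370 - 8·42 = 34 and Qs = 5·42 - 85 = 125.
Consumer surplus without the control is ½ · (46.25 - 35) · 90 = 506.25.
With the floor, consumers buy 34 units at 42, so CS = ½ · (46.25 - 42) · 34 = 72.25.
Change in consumer surplus = 72.25 - 506.25 = -434.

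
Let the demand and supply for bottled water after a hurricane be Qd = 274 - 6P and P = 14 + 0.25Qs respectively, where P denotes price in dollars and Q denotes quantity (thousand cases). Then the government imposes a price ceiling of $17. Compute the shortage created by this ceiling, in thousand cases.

160

Rearranging supply gives Qs = 4P - 56. Setting quantity demanded equal to quantity supplied, 274 - 6P = 4P - 56, gives P* = 33 and Q* = 76.
Since 17 < 33, the ceiling is binding.
At P = 17: Qd = 274 - 6·17 = 172 and Qs = 4·17 - 56 = 12.
Shortage = Qd - Qs = 172 - 12 = 160.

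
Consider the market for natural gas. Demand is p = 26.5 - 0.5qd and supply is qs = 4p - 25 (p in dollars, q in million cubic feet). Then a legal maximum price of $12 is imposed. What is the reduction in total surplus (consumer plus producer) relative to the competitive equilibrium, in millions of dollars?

Rearranging demand gives qd = 53 - 2p. Equilibrium: 53 - 2p = 4p - 25, so 78 = 6p and p* = 13, q* = 27.
Since 12 < 13, the ceiling is binding.
At p = 12: qd = 53 - 2·12 = 29 and qs = 4·12 - 25 = 23.
Quantity traded falls to 23. At q = 23 the demand price is (53 - 23)/2 = 15 and the supply price is (25 + 23)/4 = 12.
Deadweight loss = ½ · (15 - 12) · (27 - 23) = ½ · 3 · 4 = 6.

6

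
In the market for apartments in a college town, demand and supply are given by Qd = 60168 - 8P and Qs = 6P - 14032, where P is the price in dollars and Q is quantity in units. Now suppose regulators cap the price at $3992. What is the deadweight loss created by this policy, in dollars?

Setting quantity demanded equal to quantity supplied, 60168 - 8P = 6P - 14032, gives P* = 5300 and Q* = 17768.
The ceiling of 3992 is below the equilibrium price 5300, so it binds.
At P = 3992: Qd = 60168 - 8·3992 = 28232 and Qs = 6·3992 - 14032 = 9920.
Quantity traded falls to 9920. At Q = 9920 the demand price is (60168 - 9920)/8 = 6281 and the supply price is (14032 + 9920)/6 = 3992.
Deadweight loss = ½ · (6281 - 3992) · (17768 - 9920) = ½ · 2289 · 7848 = 8982036.

8982036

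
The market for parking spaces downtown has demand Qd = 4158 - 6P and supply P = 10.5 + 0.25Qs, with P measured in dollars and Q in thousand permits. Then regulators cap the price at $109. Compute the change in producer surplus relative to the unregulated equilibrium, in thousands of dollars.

-315976

Rearranging supply gives Qs = 4P - 42. Without the control the market clears where 4158 - 6P = 4P - 42, i.e. P* = 420 and Q* = 1638.
Since 109 < 420, the ceiling is binding.
At P = 109: Qd = 4158 - 6·109 = 3504 and Qs = 4·109 - 42 = 394.
Producer surplus without the control is ½ · (420 - 10.5) · 1638 = 335380.5.
With the ceiling, producers sell 394 units at 109, so PS = ½ · (109 - 10.5) · 394 = 19404.5.
Change in producer surplus = 19404.5 - 335380.5 = -315976.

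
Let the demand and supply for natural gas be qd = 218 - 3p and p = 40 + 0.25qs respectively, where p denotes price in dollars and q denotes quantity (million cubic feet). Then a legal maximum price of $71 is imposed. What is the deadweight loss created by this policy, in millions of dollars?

Rearranging supply gives qs = 4p - 160. Setting quantity demanded equal to quantity supplied, 218 - 3p = 4p - 160, gives p* = 54 and q* = 56.
The ceiling of 71 is above the equilibrium price 54, so it is not binding; the market clears at p* = 54, q* = 56.
Since the control does not bind, no trades are prevented and deadweight loss is zero.

0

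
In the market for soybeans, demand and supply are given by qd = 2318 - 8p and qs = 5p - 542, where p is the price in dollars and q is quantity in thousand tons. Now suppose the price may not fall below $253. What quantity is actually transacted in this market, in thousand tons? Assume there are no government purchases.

294

Equilibrium: 2318 - 8p = 5p - 542, so 2860 = 13p and p* = 220, q* = 558.
Because the floor (253) lies above the market-clearing price, it is binding.
At p = 253: qd = 2318 - 8·253 = 294 and qs = 5·253 - 542 = 723.
The quantity actually transacted is the short side, demand: 294.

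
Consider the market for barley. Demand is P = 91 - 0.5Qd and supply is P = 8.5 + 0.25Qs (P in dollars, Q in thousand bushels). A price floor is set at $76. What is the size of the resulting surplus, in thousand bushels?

240

Rearranging demand gives Qd = 182 - 2P; rearranging supply gives Qs = 4P - 34. Setting quantity demanded equal to quantity supplied, 182 - 2P = 4P - 34, gives P* = 36 and Q* = 110.
The floor of 76 is above the equilibrium price 36, so it binds.
At P = 76: Qd = 182 - 2·76 = 30 and Qs = 4·76 - 34 = 270.
Surplus = Qs - Qd = 270 - 30 = 240.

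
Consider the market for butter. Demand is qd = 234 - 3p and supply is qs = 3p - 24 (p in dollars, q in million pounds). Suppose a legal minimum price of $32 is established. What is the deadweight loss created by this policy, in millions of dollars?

0

In a free market, 234 - 3p = 3p - 24 gives the equilibrium p* = 43, q* = 105.
The floor of 32 is below the equilibrium price 43, so it is not binding; the market clears at p* = 43, q* = 105.
Since the control does not bind, no trades are prevented and deadweight loss is zero.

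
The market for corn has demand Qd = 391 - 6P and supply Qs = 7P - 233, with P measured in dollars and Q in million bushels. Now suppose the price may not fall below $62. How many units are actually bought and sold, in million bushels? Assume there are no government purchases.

19

Without the control the market clears where 391 - 6P = 7P - 233, i.e. P* = 48 and Q* = 103.
The floor of 62 is above the equilibrium price 48, so it binds.
At P = 62: Qd = 391 - 6·62 = 19 and Qs = 7·62 - 233 = 201.
The quantity actually transacted is the short side, demand: 19.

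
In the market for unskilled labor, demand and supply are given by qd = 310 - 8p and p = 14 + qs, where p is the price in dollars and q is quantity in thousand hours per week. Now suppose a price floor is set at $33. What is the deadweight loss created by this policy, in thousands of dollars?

Rearranging supply gives qs = p - 14. In a free market, 310 - 8p = p - 14 gives the equilibrium p* = 36, q* = 22.
The floor of 33 is below the equilibrium price 36, so it is not binding; the market clears at p* = 36, q* = 22.
Since the control does not bind, no trades are prevented and deadweight loss is zero.

0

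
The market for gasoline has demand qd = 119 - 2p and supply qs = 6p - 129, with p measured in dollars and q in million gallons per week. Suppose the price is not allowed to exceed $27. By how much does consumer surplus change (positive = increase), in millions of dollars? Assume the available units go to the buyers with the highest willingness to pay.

-12

Setting quantity demanded equal to quantity supplied, 119 - 2p = 6p - 129, gives p* = 31 and q* = 57.
Since 27 < 31, the ceiling is binding.
At p = 27: qd = 119 - 2·27 = 65 and qs = 6·27 - 129 = 33.
Consumer surplus without the control is ½ · (59.5 - 31) · 57 = 812.25.
With the ceiling, 33 units are sold at 27 (assume they go to the highest-value buyers). The demand price at q = 33 is 43, so CS = ½ · [(59.5 - 27) + (43 - 27)] · 33 = 800.25.
Change in consumer surplus = 800.25 - 812.25 = -12.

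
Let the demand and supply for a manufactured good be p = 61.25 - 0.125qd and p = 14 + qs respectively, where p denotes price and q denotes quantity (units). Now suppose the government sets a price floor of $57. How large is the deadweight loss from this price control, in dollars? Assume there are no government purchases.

Rearranging demand gives qd = 490 - 8p; rearranging supply gives qs = p - 14. Setting quantity demanded equal to quantity supplied, 490 - 8p = p - 14, gives p* = 56 and q* = 42.
Since 57 > 56, the floor is binding.
At p = 57: qd = 490 - 8·57 = 34 and qs = 57 - 14 = 43.
Quantity traded falls to 34. At q = 34 the demand price is (490 - 34)/8 = 57 and the supply price is 14 + 34 = 48.
Deadweight loss = ½ · (57 - 48) · (42 - 34) = ½ · 9 · 8 = 36.

36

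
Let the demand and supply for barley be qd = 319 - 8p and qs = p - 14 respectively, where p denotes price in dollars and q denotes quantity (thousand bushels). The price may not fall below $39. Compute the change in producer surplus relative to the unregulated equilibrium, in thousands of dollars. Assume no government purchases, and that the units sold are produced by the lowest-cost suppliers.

Setting quantity demanded equal to quantity supplied, 319 - 8p = p - 14, gives p* = 37 and q* = 23.
The floor of 39 is above the equilibrium price 37, so it binds.
At p = 39: qd = 319 - 8·39 = 7 and qs = 39 - 14 = 25.
Producer surplus without the control is ½ · (37 - 14) · 23 = 264.5.
With the floor, 7 units are sold at 39. The supply price at q = 7 is 21, so PS = ½ · [(39 - 14) + (39 - 21)] · 7 = 150.5.
Change in producer surplus = 150.5 - 264.5 = -114.

-114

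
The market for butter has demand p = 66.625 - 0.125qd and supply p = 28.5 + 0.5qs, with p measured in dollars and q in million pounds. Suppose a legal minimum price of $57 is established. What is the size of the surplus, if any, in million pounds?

Rearranging demand gives qd = 533 - 8p; rearranging supply gives qs = 2p - 57. Setting quantity demanded equal to quantity supplied, 533 - 8p = 2p - 57, gives p* = 59 and q* = 61.
The floor of 57 is below the equilibrium price 59, so it is not binding; the market clears at p* = 59, q* = 61.
Since the control does not bind, there is no surplus.

0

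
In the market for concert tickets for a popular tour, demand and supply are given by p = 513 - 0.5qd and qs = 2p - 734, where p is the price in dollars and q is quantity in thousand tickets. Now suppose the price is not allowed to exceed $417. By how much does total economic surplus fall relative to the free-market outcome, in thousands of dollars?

1058

Rearranging demand gives qd = 1026 - 2p. Equilibrium: 1026 - 2p = 2p - 734, so 1760 = 4p and p* = 440, q* = 146.
Since 417 < 440, the ceiling is binding.
At p = 417: qd = 1026 - 2·417 = 192 and qs = 2·417 - 734 = 100.
Quantity traded falls to 100. At q = 100 the demand price is (1026 - 100)/2 = 463 and the supply price is (734 + 100)/2 = 417.
Deadweight loss = ½ · (463 - 417) · (146 - 100) = ½ · 46 · 46 = 1058.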